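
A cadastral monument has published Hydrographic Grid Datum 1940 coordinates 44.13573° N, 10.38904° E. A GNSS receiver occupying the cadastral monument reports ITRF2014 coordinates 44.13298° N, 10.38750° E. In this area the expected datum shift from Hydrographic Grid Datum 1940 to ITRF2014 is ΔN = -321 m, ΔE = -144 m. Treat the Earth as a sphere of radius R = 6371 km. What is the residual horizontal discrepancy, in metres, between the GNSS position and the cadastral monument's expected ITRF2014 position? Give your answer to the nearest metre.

Observed coordinate differences: Δφ = -0.00275°, Δλ = -0.00154°.
Converting to metres (1° lat = 111195 m, cos φ = 0.717692): observed ΔN = -305.8 m, observed ΔE = -122.9 m.
Subtracting the expected shift leaves a residual of -305.8 − (-321) = 15.2 m north and -122.9 − (-144) = 21.1 m east.
Residual distance = √(15.2² + 21.1²) = 26.0 m.

26 m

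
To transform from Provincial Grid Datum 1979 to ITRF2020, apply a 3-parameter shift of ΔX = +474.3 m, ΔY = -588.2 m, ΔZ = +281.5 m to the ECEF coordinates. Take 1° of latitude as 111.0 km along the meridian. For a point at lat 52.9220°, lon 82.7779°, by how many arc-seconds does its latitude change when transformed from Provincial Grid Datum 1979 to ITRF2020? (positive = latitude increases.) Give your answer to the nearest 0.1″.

sin φ = 0.797815, cos φ = 0.602902, sin λ = 0.992066, cos λ = 0.125716.
North component: ΔN = −sin φ cos λ·ΔX − sin φ sin λ·ΔY + cos φ·ΔZ = −(0.797815)(0.125716)(474.3) − (0.797815)(0.992066)(-588.2) + (0.602902)(281.5) = 587.70 m.
1° of latitude spans 111000 m, so Δφ = 587.70 / 111000 × 3600 = 19.060″.

Δφ = 19.1″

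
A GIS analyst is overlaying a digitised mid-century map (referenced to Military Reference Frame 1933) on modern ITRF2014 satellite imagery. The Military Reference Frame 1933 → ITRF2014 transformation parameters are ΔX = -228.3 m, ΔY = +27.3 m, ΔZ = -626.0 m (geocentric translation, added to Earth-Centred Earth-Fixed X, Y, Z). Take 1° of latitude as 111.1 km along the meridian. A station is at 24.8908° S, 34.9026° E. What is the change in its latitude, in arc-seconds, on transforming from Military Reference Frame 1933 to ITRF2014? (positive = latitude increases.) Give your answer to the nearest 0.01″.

sin φ = -0.420890, cos φ = 0.907112, sin λ = 0.572183, cos λ = 0.820126.
North component: ΔN = −sin φ cos λ·ΔX − sin φ sin λ·ΔY + cos φ·ΔZ = −(-0.420890)(0.820126)(-228.3) − (-0.420890)(0.572183)(27.3) + (0.907112)(-626.0) = -640.08 m.
1° of latitude spans 111100 m, so Δφ = -640.08 / 111100 × 3600 = -20.741″.

Δφ = -20.74″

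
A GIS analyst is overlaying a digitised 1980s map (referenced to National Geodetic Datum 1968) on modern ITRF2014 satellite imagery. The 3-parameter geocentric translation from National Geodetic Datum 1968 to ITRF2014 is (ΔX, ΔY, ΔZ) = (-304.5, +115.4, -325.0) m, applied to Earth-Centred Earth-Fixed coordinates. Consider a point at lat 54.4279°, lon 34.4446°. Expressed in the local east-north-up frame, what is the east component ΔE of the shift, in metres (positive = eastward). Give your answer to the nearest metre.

ΔE = 267 m

At φ = 54.4279°, λ = 34.4446°: sin φ = 0.813384, cos φ = 0.581727, sin λ = 0.565609, cos λ = 0.824673.
ΔE = −sin λ·ΔX + cos λ·ΔY = −(0.565609)·(-304.5) + (0.824673)·(115.4) = 267.40 m.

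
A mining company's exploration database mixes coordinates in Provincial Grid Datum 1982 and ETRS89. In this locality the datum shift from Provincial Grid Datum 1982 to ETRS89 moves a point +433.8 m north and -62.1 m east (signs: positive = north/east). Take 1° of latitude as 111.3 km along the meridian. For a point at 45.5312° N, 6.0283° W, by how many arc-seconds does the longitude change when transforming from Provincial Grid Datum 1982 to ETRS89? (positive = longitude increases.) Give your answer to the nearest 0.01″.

Δλ = -2.87″

At latitude 45.5312°, cos φ = 0.700521.
1° of longitude at this latitude = 111.3 × cos φ = 77.97 km, so Δλ = -62.1 / 77968.0 = -0.0007965° = -2.867″.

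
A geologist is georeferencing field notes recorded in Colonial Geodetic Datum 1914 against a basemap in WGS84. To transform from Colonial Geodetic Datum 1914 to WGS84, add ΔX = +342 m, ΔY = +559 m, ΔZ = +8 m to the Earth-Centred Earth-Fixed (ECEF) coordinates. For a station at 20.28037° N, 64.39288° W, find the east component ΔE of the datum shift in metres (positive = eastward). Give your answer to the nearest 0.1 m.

ΔE = 550.0 m

At φ = 20.28037°, λ = -64.39288°: sin φ = 0.346614, cos φ = 0.938008, sin λ = -0.901779, cos λ = 0.432198.
ΔE = −sin λ·ΔX + cos λ·ΔY = −(-0.901779)·(342) + (0.432198)·(559) = 550.01 m.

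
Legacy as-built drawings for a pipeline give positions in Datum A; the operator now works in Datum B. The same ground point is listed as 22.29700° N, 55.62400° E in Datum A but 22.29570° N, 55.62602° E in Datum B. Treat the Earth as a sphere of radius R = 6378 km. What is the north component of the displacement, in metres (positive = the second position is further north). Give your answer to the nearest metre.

ΔN = -145 m

Δφ = 22.29570° − 22.29700° = -0.00130°; Δλ = 55.62602° − 55.62400° = +0.00202°.
1° along a meridian = πR/180 = 111317 m.
ΔN = Δφ × 111317 = -144.7 m; ΔE = Δλ × 111317 × cos(22.29700°) = +0.00202 × 111317 × 0.925230 = 208.0 m.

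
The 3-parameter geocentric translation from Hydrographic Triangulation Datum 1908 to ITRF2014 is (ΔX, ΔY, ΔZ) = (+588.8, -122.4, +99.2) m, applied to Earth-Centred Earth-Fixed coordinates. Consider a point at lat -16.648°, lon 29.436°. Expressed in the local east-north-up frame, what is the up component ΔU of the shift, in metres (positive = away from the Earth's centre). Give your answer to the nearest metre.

At φ = -16.648°, λ = 29.436°: sin φ = -0.286491, cos φ = 0.958083, sin λ = 0.491451, cos λ = 0.870905.
ΔU = cos φ cos λ·ΔX + cos φ sin λ·ΔY + sin φ·ΔZ = (0.958083)(0.870905)(588.8) + (0.958083)(0.491451)(-122.4) + (-0.286491)(99.2) = 405.24 m.

ΔU = 405 m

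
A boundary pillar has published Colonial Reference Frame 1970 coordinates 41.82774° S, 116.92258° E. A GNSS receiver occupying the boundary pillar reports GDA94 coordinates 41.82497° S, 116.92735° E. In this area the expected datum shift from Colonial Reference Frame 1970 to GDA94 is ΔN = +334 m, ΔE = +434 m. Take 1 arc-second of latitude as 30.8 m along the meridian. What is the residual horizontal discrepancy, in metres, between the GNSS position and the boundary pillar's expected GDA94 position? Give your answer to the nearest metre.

Observed coordinate differences: Δφ = +0.00277°, Δλ = +0.00477°.
Converting to metres (1° lat = 110880 m, cos φ = 0.745153): observed ΔN = 307.1 m, observed ΔE = 394.1 m.
Subtracting the expected shift leaves a residual of 307.1 − (334) = -26.9 m north and 394.1 − (434) = -39.9 m east.
Residual distance = √((-26.9)² + (-39.9)²) = 48.1 m.

48 m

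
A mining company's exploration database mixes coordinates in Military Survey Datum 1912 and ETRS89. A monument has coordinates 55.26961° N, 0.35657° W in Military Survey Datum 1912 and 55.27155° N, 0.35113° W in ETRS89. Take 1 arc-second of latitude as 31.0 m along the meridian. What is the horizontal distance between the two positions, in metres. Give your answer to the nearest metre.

Δφ = 55.27155° − 55.26961° = +0.00194°; Δλ = -0.35113° − -0.35657° = +0.00544°.
1° of latitude = 3600 × 31.00 = 111600 m.
ΔN = Δφ × 111600 = 216.5 m; ΔE = Δλ × 111600 × cos(55.26961°) = +0.00544 × 111600 × 0.569716 = 345.9 m.
Distance = √(ΔE² + ΔN²) = √(345.9² + 216.5²) = 408.0 m.

408 m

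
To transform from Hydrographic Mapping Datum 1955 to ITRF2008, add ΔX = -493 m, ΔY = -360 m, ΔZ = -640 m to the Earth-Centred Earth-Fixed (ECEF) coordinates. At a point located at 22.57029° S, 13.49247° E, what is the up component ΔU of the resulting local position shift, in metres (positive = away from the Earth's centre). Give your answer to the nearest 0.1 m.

At φ = -22.57029°, λ = 13.49247°: sin φ = -0.383817, cos φ = 0.923409, sin λ = 0.233318, cos λ = 0.972401.
ΔU = cos φ cos λ·ΔX + cos φ sin λ·ΔY + sin φ·ΔZ = (0.923409)(0.972401)(-493) + (0.923409)(0.233318)(-360) + (-0.383817)(-640) = -274.59 m.

ΔU = -274.6 m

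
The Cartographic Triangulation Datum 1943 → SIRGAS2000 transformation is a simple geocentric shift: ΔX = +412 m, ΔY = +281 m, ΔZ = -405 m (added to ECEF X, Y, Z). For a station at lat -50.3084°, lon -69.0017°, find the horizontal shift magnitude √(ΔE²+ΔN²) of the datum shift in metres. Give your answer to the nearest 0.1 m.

596.6 m

The local east axis at (φ, λ) is (−sin λ, cos λ, 0), so ΔE = −sin(-69.0017°)·412 + cos(-69.0017°)·281 = 485.33 m.
The local north axis is (−sin φ cos λ, −sin φ sin λ, cos φ), giving ΔN = 113.605 − 201.868 − 258.655 = -346.92 m.
Horizontal magnitude = √(ΔE² + ΔN²) = √(485.33² + (-346.92)²) = 596.57 m.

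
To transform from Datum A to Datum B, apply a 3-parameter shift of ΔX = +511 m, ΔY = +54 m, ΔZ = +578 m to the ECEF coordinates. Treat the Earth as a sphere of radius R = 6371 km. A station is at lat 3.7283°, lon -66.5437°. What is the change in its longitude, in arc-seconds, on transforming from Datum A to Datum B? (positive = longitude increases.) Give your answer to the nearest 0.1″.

sin φ = 0.065025, cos φ = 0.997884, sin λ = -0.917364, cos λ = 0.398050.
East component: ΔE = −sin λ·ΔX + cos λ·ΔY = −(-0.917364)(511) + (0.398050)(54) = 490.27 m.
1° of latitude spans πR/180 = 111195 m; at latitude φ, 1° of longitude spans that × cos φ = 110959.6 m, so Δλ = 490.27 / 110959.6 × 3600 = 15.906″.

Δλ = 15.9″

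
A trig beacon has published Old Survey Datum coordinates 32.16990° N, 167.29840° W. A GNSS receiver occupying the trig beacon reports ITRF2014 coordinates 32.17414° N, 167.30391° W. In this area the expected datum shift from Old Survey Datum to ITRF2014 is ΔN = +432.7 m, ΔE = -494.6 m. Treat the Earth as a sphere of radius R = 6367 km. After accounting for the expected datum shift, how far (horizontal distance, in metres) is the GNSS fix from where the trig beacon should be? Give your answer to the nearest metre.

Observed coordinate differences: Δφ = +0.00424°, Δλ = -0.00551°.
Converting to metres (1° lat = 111125 m, cos φ = 0.846473): observed ΔN = 471.2 m, observed ΔE = -518.3 m.
Subtracting the expected shift leaves a residual of 471.2 − (432.7) = 38.5 m north and -518.3 − (-494.6) = -23.7 m east.
Residual distance = √(38.5² + (-23.7)²) = 45.2 m.

45 m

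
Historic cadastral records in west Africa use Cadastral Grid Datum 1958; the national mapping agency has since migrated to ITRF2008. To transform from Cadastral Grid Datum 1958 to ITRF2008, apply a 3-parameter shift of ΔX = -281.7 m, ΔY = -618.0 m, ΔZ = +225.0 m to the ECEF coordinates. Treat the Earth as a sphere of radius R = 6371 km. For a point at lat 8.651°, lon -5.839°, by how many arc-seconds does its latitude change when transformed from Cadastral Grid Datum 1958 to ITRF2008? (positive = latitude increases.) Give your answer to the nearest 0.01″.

Δφ = 8.26″

sin φ = 0.150415, cos φ = 0.988623, sin λ = -0.101733, cos λ = 0.994812.
North component: ΔN = −sin φ cos λ·ΔX − sin φ sin λ·ΔY + cos φ·ΔZ = −(0.150415)(0.994812)(-281.7) − (0.150415)(-0.101733)(-618.0) + (0.988623)(225.0) = 255.14 m.
1° of latitude spans πR/180 = 111195 m, so Δφ = 255.14 / 111195 × 3600 = 8.260″.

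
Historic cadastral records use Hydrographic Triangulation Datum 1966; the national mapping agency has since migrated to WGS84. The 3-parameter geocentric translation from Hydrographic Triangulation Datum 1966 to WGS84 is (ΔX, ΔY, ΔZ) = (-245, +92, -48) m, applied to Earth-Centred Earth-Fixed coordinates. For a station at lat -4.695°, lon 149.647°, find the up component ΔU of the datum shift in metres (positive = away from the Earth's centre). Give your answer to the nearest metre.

The local up (radial) axis is (cos φ cos λ, cos φ sin λ, sin φ), giving ΔU = 210.708 + 46.334 + 3.929 = 260.97 m.

ΔU = 261 m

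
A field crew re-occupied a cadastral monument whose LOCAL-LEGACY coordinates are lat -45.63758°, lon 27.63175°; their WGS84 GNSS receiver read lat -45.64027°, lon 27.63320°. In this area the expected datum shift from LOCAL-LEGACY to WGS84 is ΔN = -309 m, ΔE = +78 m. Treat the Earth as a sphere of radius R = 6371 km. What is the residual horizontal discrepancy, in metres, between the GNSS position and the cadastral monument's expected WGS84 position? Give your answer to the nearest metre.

36 m

Observed coordinate differences: Δφ = -0.00269°, Δλ = +0.00145°.
Converting to metres (1° lat = 111195 m, cos φ = 0.699195): observed ΔN = -299.1 m, observed ΔE = 112.7 m.
Subtracting the expected shift leaves a residual of -299.1 − (-309) = 9.9 m north and 112.7 − (78) = 34.7 m east.
Residual distance = √(9.9² + 34.7²) = 36.1 m.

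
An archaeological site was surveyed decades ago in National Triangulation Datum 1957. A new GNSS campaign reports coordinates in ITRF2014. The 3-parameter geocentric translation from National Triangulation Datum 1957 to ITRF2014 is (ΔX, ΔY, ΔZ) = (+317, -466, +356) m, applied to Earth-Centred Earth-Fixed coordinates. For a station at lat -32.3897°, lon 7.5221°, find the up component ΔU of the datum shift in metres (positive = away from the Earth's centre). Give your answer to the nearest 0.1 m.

At φ = -32.3897°, λ = 7.5221°: sin φ = -0.535675, cos φ = 0.844424, sin λ = 0.130909, cos λ = 0.991394.
ΔU = cos φ cos λ·ΔX + cos φ sin λ·ΔY + sin φ·ΔZ = (0.844424)(0.991394)(317) + (0.844424)(0.130909)(-466) + (-0.535675)(356) = 23.17 m.

ΔU = 23.2 m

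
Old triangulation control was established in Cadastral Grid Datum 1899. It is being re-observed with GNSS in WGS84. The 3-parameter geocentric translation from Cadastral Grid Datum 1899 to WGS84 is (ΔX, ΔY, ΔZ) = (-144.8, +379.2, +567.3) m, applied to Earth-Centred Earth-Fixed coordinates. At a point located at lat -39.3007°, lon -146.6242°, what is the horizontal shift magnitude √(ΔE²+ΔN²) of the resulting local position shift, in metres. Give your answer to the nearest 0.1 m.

551.5 m

At φ = -39.3007°, λ = -146.6242°: sin φ = -0.633390, cos φ = 0.773832, sin λ = -0.550128, cos λ = -0.835080.
ΔE = −sin λ·ΔX + cos λ·ΔY = −(-0.550128)·(-144.8) + (-0.835080)·(379.2) = -396.32 m.
ΔN = −sin φ cos λ·ΔX − sin φ sin λ·ΔY + cos φ·ΔZ = −(-0.633390)(-0.835080)(-144.8) − (-0.633390)(-0.550128)(379.2) + (0.773832)(567.3) = 383.45 m.
Horizontal magnitude = √(ΔE² + ΔN²) = √((-396.32)² + 383.45²) = 551.46 m.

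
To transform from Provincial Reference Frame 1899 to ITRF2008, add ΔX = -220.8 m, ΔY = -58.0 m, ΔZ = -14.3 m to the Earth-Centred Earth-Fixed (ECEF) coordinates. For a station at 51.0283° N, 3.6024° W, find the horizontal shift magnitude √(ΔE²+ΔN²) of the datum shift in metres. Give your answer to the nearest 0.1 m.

At φ = 51.0283°, λ = -3.6024°: sin φ = 0.777457, cos φ = 0.628936, sin λ = -0.062832, cos λ = 0.998024.
ΔE = −sin λ·ΔX + cos λ·ΔY = −(-0.062832)·(-220.8) + (0.998024)·(-58.0) = -71.76 m.
ΔN = −sin φ cos λ·ΔX − sin φ sin λ·ΔY + cos φ·ΔZ = −(0.777457)(0.998024)(-220.8) − (0.777457)(-0.062832)(-58.0) + (0.628936)(-14.3) = 159.50 m.
Horizontal magnitude = √(ΔE² + ΔN²) = √((-71.76)² + 159.50²) = 174.90 m.

174.9 m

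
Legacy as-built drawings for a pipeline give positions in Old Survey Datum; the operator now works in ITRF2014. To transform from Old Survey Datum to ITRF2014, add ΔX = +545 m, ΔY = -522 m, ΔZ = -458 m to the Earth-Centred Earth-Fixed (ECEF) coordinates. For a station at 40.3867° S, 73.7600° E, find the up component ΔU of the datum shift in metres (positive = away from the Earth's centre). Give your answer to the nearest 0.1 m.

At φ = -40.3867°, λ = 73.7600°: sin φ = -0.647943, cos φ = 0.761689, sin λ = 0.960099, cos λ = 0.279661.
ΔU = cos φ cos λ·ΔX + cos φ sin λ·ΔY + sin φ·ΔZ = (0.761689)(0.279661)(545) + (0.761689)(0.960099)(-522) + (-0.647943)(-458) = 31.11 m.

ΔU = 31.1 m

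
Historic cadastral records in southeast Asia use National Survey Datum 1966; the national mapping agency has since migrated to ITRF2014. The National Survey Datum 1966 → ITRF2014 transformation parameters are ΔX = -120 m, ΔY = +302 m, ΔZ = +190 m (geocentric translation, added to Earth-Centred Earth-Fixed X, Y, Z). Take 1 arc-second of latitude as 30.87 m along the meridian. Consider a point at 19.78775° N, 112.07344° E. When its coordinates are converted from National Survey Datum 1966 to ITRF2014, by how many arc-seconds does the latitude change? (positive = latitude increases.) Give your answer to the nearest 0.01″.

sin φ = 0.338537, cos φ = 0.940953, sin λ = 0.926703, cos λ = -0.375795.
North component: ΔN = −sin φ cos λ·ΔX − sin φ sin λ·ΔY + cos φ·ΔZ = −(0.338537)(-0.375795)(-120) − (0.338537)(0.926703)(302) + (0.940953)(190) = 68.77 m.
1° of latitude spans 3600 × 30.87 = 111132 m, so Δφ = 68.77 / 111132 × 3600 = 2.228″.

Δφ = 2.23″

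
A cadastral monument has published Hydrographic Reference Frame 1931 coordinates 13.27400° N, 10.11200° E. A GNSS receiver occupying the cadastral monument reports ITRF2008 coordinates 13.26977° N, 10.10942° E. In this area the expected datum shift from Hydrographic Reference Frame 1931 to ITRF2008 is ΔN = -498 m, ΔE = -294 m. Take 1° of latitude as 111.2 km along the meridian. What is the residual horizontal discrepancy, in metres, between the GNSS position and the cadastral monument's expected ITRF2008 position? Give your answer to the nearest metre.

31 m

Observed coordinate differences: Δφ = -0.00423°, Δλ = -0.00258°.
Converting to metres (1° lat = 111200 m, cos φ = 0.973283): observed ΔN = -470.4 m, observed ΔE = -279.2 m.
Subtracting the expected shift leaves a residual of -470.4 − (-498) = 27.6 m north and -279.2 − (-294) = 14.8 m east.
Residual distance = √(27.6² + 14.8²) = 31.3 m.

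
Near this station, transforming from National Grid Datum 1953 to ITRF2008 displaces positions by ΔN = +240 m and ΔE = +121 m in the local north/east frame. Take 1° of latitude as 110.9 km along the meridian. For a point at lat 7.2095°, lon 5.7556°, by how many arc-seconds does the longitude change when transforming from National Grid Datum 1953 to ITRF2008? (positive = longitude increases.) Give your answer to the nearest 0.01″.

Δλ = 3.96″

At latitude 7.2095°, cos φ = 0.992094.
1° of longitude at this latitude = 110.9 × cos φ = 110.02 km, so Δλ = 121.0 / 110023.2 = 0.0010998° = 3.959″.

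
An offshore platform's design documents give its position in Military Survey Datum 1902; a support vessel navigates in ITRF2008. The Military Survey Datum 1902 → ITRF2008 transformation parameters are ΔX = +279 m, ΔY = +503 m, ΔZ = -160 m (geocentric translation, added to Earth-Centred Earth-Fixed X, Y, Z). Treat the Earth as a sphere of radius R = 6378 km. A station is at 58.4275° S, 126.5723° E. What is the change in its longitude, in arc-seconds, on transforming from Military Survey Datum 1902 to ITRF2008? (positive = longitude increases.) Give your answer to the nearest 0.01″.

sin φ = -0.851978, cos φ = 0.523577, sin λ = 0.803106, cos λ = -0.595837.
East component: ΔE = −sin λ·ΔX + cos λ·ΔY = −(0.803106)(279) + (-0.595837)(503) = -523.77 m.
1° of latitude spans πR/180 = 111317 m; at latitude φ, 1° of longitude spans that × cos φ = 58283.1 m, so Δλ = -523.77 / 58283.1 × 3600 = -32.352″.

Δλ = -32.35″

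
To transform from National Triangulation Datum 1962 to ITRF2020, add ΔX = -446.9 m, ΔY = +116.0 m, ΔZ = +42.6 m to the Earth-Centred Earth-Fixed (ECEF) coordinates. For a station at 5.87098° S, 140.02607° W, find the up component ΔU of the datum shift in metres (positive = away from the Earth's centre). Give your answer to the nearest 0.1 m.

ΔU = 262.2 m

At φ = -5.87098°, λ = -140.02607°: sin φ = -0.102289, cos φ = 0.994755, sin λ = -0.642439, cos λ = -0.766337.
ΔU = cos φ cos λ·ΔX + cos φ sin λ·ΔY + sin φ·ΔZ = (0.994755)(-0.766337)(-446.9) + (0.994755)(-0.642439)(116.0) + (-0.102289)(42.6) = 262.19 m.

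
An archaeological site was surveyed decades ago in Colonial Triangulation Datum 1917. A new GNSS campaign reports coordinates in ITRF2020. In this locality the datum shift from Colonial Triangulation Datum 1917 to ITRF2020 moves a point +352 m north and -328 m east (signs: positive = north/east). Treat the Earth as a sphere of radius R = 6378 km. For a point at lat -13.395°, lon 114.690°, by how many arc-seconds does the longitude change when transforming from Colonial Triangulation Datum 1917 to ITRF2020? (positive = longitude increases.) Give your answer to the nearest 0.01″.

Δλ = -10.90″

At latitude -13.395°, cos φ = 0.972796.
One radian of longitude at latitude φ spans R cos φ, so Δλ = ΔE / (R cos φ) = -328.0 / (6378000 × 0.972796) = -5.2865e-05 rad = -10.904″.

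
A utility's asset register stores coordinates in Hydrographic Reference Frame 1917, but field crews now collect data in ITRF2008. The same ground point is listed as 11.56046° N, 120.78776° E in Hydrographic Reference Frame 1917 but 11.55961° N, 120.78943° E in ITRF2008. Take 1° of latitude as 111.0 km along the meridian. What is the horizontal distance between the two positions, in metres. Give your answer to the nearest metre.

Δφ = 11.55961° − 11.56046° = -0.00085°; Δλ = 120.78943° − 120.78776° = +0.00167°.
ΔN = Δφ × 111000 = -94.4 m; ΔE = Δλ × 111000 × cos(11.56046°) = +0.00167 × 111000 × 0.979714 = 181.6 m.
Distance = √(ΔE² + ΔN²) = √(181.6² + (-94.4)²) = 204.7 m.

205 m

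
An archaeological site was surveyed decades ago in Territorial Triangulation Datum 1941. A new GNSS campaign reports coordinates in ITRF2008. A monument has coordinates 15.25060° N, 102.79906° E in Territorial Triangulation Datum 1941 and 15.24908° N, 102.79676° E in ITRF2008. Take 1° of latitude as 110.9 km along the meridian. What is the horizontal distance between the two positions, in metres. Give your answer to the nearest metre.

298 m

Δφ = 15.24908° − 15.25060° = -0.00152°; Δλ = 102.79676° − 102.79906° = -0.00230°.
ΔN = Δφ × 110900 = -168.6 m; ΔE = Δλ × 110900 × cos(15.25060°) = -0.00230 × 110900 × 0.964785 = -246.1 m.
Distance = √(ΔE² + ΔN²) = √((-246.1)² + (-168.6)²) = 298.3 m.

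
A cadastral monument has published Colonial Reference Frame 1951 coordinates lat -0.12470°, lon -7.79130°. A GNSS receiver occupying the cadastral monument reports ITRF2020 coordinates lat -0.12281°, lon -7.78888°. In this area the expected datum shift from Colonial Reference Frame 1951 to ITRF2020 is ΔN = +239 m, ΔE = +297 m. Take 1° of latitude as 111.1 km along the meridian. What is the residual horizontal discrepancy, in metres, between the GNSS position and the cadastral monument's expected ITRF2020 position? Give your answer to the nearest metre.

40 m

Observed coordinate differences: Δφ = +0.00189°, Δλ = +0.00242°.
Converting to metres (1° lat = 111100 m, cos φ = 0.999998): observed ΔN = 210.0 m, observed ΔE = 268.9 m.
Subtracting the expected shift leaves a residual of 210.0 − (239) = -29.0 m north and 268.9 − (297) = -28.1 m east.
Residual distance = √((-29.0)² + (-28.1)²) = 40.4 m.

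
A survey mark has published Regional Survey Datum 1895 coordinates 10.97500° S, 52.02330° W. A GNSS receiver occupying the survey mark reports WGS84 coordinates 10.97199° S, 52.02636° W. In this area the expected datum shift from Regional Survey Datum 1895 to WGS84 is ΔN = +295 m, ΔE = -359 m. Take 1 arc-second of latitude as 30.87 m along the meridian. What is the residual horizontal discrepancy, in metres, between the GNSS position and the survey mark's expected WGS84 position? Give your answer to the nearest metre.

Observed coordinate differences: Δφ = +0.00301°, Δλ = -0.00306°.
Converting to metres (1° lat = 111132 m, cos φ = 0.981710): observed ΔN = 334.5 m, observed ΔE = -333.8 m.
Subtracting the expected shift leaves a residual of 334.5 − (295) = 39.5 m north and -333.8 − (-359) = 25.2 m east.
Residual distance = √(39.5² + 25.2²) = 46.8 m.

47 m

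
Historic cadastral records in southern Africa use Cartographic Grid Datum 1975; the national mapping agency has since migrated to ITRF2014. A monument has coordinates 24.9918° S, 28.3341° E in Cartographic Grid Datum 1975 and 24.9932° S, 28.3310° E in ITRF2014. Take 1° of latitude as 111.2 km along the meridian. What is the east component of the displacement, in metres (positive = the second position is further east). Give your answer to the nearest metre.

Δφ = -24.9932° − -24.9918° = -0.0014°; Δλ = 28.3310° − 28.3341° = -0.0031°.
ΔN = Δφ × 111200 = -155.7 m; ΔE = Δλ × 111200 × cos(-24.9918°) = -0.0031 × 111200 × 0.906368 = -312.4 m.

ΔE = -312 m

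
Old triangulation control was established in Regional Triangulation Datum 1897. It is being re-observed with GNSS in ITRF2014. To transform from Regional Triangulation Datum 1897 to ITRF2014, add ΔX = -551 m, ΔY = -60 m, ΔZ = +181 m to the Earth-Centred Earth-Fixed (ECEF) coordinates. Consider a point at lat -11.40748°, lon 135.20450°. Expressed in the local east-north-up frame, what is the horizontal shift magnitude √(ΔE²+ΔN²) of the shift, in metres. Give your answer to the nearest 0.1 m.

496.3 m

The local east axis at (φ, λ) is (−sin λ, cos λ, 0), so ΔE = −sin(135.20450°)·(-551) + cos(135.20450°)·(-60) = 430.80 m.
The local north axis is (−sin φ cos λ, −sin φ sin λ, cos φ), giving ΔN = 77.335 − 8.361 + 177.424 = 246.40 m.
Horizontal magnitude = √(ΔE² + ΔN²) = √(430.80² + 246.40²) = 496.29 m.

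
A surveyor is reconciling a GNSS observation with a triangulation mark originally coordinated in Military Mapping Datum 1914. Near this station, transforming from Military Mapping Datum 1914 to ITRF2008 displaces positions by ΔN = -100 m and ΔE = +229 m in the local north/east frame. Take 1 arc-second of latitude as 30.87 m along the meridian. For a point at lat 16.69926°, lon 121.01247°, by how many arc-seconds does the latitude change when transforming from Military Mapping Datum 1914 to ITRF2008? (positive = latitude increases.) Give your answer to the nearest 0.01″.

1″ of latitude = 30.87 m, so Δφ = -100.0 / 30.87 = -3.239″.

Δφ = -3.24″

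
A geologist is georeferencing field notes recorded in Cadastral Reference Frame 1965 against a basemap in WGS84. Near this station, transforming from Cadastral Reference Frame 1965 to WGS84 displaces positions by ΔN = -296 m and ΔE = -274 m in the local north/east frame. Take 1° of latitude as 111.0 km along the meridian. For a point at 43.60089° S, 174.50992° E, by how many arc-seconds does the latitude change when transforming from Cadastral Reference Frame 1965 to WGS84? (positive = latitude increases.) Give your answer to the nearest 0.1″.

1° of latitude = 111.0 km, so Δφ = -296.0 / 111000 = -0.0026667° = -9.600″.

Δφ = -9.6″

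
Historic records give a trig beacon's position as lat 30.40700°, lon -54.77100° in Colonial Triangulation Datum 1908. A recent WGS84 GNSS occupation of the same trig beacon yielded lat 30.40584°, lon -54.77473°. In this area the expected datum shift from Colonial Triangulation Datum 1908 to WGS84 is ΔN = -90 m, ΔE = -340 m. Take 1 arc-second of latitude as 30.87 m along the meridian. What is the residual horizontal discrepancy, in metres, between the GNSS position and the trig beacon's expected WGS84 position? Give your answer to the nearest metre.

Observed coordinate differences: Δφ = -0.00116°, Δλ = -0.00373°.
Converting to metres (1° lat = 111132 m, cos φ = 0.862452): observed ΔN = -128.9 m, observed ΔE = -357.5 m.
Subtracting the expected shift leaves a residual of -128.9 − (-90) = -38.9 m north and -357.5 − (-340) = -17.5 m east.
Residual distance = √((-38.9)² + (-17.5)²) = 42.7 m.

43 m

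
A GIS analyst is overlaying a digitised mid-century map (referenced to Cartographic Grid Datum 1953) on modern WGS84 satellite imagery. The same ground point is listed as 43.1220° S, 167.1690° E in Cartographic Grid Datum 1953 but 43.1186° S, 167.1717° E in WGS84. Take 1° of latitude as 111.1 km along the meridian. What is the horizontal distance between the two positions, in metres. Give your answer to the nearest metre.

Δφ = -43.1186° − -43.1220° = +0.0034°; Δλ = 167.1717° − 167.1690° = +0.0027°.
ΔN = Δφ × 111100 = 377.7 m; ΔE = Δλ × 111100 × cos(-43.1220°) = +0.0027 × 111100 × 0.729900 = 218.9 m.
Distance = √(ΔE² + ΔN²) = √(218.9² + 377.7²) = 436.6 m.

437 m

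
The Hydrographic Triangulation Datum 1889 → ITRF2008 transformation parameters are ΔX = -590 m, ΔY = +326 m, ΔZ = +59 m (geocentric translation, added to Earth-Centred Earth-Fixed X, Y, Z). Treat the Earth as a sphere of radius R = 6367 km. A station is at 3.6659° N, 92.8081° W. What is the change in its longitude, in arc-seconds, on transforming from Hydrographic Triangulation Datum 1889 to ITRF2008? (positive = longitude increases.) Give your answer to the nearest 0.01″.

sin φ = 0.063938, cos φ = 0.997954, sin λ = -0.998799, cos λ = -0.048991.
East component: ΔE = −sin λ·ΔX + cos λ·ΔY = −(-0.998799)(-590) + (-0.048991)(326) = -605.26 m.
1° of latitude spans πR/180 = 111125 m; at latitude φ, 1° of longitude spans that × cos φ = 110897.7 m, so Δλ = -605.26 / 110897.7 × 3600 = -19.648″.

Δλ = -19.65″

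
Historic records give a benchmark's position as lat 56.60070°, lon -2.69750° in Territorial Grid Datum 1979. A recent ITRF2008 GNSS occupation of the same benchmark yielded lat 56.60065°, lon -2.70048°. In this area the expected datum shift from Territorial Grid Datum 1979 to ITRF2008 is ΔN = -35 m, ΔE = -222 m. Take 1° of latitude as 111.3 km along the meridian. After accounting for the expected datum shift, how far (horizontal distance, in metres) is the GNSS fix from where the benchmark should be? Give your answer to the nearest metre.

49 m

Observed coordinate differences: Δφ = -0.00005°, Δλ = -0.00298°.
Converting to metres (1° lat = 111300 m, cos φ = 0.550471): observed ΔN = -5.6 m, observed ΔE = -182.6 m.
Subtracting the expected shift leaves a residual of -5.6 − (-35) = 29.4 m north and -182.6 − (-222) = 39.4 m east.
Residual distance = √(29.4² + 39.4²) = 49.2 m.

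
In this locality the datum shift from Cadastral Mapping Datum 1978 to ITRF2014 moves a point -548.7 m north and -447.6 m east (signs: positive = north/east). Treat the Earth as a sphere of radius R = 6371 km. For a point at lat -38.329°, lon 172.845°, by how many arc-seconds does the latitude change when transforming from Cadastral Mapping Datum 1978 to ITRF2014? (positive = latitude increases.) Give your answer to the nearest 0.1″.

On a sphere of radius R, 1 rad of latitude = R, so Δφ = ΔN / R = -548.7 / 6371000 = -8.6125e-05 rad = -17.764″.

Δφ = -17.8″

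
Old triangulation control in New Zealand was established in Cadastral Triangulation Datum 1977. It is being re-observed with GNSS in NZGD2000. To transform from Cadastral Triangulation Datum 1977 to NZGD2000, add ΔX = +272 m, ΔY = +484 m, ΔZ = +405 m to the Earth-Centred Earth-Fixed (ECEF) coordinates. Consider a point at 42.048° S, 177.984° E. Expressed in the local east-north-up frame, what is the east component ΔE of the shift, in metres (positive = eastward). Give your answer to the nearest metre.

The local east axis at (φ, λ) is (−sin λ, cos λ, 0), so ΔE = −sin(177.984°)·272 + cos(177.984°)·484 = -493.27 m.

ΔE = -493 m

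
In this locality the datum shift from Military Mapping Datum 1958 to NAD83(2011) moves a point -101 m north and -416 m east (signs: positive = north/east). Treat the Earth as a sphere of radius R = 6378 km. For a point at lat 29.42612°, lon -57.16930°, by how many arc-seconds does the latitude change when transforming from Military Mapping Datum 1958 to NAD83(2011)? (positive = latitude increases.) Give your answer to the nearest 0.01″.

On a sphere of radius R, 1 rad of latitude = R, so Δφ = ΔN / R = -101.0 / 6378000 = -1.5836e-05 rad = -3.266″.

Δφ = -3.27″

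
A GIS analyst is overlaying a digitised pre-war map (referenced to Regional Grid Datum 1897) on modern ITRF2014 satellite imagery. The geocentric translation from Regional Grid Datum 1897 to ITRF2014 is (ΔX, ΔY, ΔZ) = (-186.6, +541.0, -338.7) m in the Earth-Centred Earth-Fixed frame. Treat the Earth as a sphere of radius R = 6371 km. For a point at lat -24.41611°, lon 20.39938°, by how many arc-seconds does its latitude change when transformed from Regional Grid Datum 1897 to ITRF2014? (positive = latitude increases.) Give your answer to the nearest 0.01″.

Δφ = -9.80″

sin φ = -0.413360, cos φ = 0.910567, sin λ = 0.348562, cos λ = 0.937286.
North component: ΔN = −sin φ cos λ·ΔX − sin φ sin λ·ΔY + cos φ·ΔZ = −(-0.413360)(0.937286)(-186.6) − (-0.413360)(0.348562)(541.0) + (0.910567)(-338.7) = -302.76 m.
1° of latitude spans πR/180 = 111195 m, so Δφ = -302.76 / 111195 × 3600 = -9.802″.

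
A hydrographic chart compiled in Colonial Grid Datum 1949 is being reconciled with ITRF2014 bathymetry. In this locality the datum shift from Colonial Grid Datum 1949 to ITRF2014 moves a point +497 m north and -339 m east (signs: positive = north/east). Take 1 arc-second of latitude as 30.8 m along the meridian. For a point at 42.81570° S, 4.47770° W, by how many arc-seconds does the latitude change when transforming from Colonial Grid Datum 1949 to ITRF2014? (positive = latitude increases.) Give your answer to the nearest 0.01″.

Δφ = 16.14″

1″ of latitude = 30.80 m, so Δφ = 497.0 / 30.80 = 16.136″.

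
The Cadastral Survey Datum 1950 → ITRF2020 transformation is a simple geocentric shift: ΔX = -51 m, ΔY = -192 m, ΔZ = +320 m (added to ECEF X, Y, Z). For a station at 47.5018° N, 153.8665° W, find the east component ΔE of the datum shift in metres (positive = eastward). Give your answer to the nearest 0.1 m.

The local east axis at (φ, λ) is (−sin λ, cos λ, 0), so ΔE = −sin(-153.8665°)·(-51) + cos(-153.8665°)·(-192) = 149.91 m.

ΔE = 149.9 m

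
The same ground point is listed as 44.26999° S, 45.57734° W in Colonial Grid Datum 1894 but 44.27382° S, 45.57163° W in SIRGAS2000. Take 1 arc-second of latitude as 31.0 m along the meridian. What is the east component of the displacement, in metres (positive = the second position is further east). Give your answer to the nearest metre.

ΔE = 456 m

Δφ = -44.27382° − -44.26999° = -0.00383°; Δλ = -45.57163° − -45.57734° = +0.00571°.
1° of latitude = 3600 × 31.00 = 111600 m.
ΔN = Δφ × 111600 = -427.4 m; ΔE = Δλ × 111600 × cos(-44.26999°) = +0.00571 × 111600 × 0.716058 = 456.3 m.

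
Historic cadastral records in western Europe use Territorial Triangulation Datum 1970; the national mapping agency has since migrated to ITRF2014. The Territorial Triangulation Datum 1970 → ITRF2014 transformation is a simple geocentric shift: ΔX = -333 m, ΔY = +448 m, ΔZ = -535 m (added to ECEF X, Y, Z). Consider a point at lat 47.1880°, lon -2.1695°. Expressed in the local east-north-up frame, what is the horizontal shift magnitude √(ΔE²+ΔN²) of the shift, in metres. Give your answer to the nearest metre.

At φ = 47.1880°, λ = -2.1695°: sin φ = 0.733588, cos φ = 0.679595, sin λ = -0.037856, cos λ = 0.999283.
ΔE = −sin λ·ΔX + cos λ·ΔY = −(-0.037856)·(-333) + (0.999283)·(448) = 435.07 m.
ΔN = −sin φ cos λ·ΔX − sin φ sin λ·ΔY + cos φ·ΔZ = −(0.733588)(0.999283)(-333) − (0.733588)(-0.037856)(448) + (0.679595)(-535) = -107.03 m.
Horizontal magnitude = √(ΔE² + ΔN²) = √(435.07² + (-107.03)²) = 448.05 m.

448 m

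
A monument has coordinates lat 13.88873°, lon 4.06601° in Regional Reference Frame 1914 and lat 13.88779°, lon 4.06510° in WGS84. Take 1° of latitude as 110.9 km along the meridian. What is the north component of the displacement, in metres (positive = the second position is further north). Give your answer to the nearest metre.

ΔN = -104 m

Δφ = 13.88779° − 13.88873° = -0.00094°; Δλ = 4.06510° − 4.06601° = -0.00091°.
ΔN = Δφ × 110900 = -104.2 m; ΔE = Δλ × 110900 × cos(13.88873°) = -0.00091 × 110900 × 0.970764 = -98.0 m.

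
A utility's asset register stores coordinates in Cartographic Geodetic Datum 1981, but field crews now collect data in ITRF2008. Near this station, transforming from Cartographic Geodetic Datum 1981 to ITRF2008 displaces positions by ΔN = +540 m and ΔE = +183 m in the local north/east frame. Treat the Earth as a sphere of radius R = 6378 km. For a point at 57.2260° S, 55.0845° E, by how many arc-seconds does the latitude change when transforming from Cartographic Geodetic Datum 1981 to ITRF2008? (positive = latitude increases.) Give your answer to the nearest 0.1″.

On a sphere of radius R, 1 rad of latitude = R, so Δφ = ΔN / R = 540.0 / 6378000 = 8.4666e-05 rad = 17.464″.

Δφ = 17.5″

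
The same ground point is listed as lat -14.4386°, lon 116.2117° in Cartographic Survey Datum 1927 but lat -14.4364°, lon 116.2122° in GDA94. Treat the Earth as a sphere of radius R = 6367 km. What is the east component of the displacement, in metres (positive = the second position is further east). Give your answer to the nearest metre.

ΔE = 54 m

Δφ = -14.4364° − -14.4386° = +0.0022°; Δλ = 116.2122° − 116.2117° = +0.0005°.
1° along a meridian = πR/180 = 111125 m.
ΔN = Δφ × 111125 = 244.5 m; ΔE = Δλ × 111125 × cos(-14.4386°) = +0.0005 × 111125 × 0.968415 = 53.8 m.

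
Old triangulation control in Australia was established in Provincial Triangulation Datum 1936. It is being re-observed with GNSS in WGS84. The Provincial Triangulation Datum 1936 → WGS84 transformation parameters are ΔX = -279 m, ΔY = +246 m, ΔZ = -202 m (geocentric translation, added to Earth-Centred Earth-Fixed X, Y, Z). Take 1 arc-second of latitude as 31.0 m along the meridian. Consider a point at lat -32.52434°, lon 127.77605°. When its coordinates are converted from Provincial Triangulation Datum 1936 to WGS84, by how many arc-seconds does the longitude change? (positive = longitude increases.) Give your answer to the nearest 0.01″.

Δλ = 2.67″

sin φ = -0.537658, cos φ = 0.843163, sin λ = 0.790411, cos λ = -0.612577.
East component: ΔE = −sin λ·ΔX + cos λ·ΔY = −(0.790411)(-279) + (-0.612577)(246) = 69.83 m.
1° of latitude spans 3600 × 31.00 = 111600 m; at latitude φ, 1° of longitude spans that × cos φ = 94097.0 m, so Δλ = 69.83 / 94097.0 × 3600 = 2.672″.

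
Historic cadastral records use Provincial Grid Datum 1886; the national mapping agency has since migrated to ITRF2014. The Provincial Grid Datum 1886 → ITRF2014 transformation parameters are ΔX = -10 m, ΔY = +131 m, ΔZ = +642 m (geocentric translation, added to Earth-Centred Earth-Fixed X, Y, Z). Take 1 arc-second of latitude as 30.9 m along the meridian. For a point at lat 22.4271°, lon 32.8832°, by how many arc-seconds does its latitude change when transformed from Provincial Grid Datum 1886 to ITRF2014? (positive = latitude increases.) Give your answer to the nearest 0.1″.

sin φ = 0.381508, cos φ = 0.924366, sin λ = 0.542928, cos λ = 0.839779.
North component: ΔN = −sin φ cos λ·ΔX − sin φ sin λ·ΔY + cos φ·ΔZ = −(0.381508)(0.839779)(-10) − (0.381508)(0.542928)(131) + (0.924366)(642) = 569.51 m.
1° of latitude spans 3600 × 30.90 = 111240 m, so Δφ = 569.51 / 111240 × 3600 = 18.431″.

Δφ = 18.4″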